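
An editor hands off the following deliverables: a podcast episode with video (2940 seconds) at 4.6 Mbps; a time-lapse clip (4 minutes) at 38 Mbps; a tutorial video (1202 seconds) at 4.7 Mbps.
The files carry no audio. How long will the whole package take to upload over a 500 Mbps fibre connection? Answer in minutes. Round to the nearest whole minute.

podcast episode with video: 4.600 Mbps × 2940 s = 13524.0 Mb
time-lapse clip: 38.000 Mbps × 240 s = 9120.0 Mb
tutorial video: 4.700 Mbps × 1202 s = 5649.4 Mb
Total: 28293.4 Mb = 3536.7 MB.
At 500 Mbps: 28293.4 / 500 = 57 s ≈ 0.943 minutes.

1 minutes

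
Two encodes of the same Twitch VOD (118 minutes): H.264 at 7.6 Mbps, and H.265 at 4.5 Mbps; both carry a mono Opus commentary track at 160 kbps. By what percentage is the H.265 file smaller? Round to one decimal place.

39.9%

118 min = 7080 s
Audio: 160 kbps = 0.160 Mbps.
H.264: 7.760 Mbps × 7080 s = 54940.8 Mb = 6.396 GiB.
H.265: 4.660 Mbps × 7080 s = 32992.8 Mb = 3.841 GiB.
Reduction: (1 − 3.841/6.396) × 100 = 39.95%.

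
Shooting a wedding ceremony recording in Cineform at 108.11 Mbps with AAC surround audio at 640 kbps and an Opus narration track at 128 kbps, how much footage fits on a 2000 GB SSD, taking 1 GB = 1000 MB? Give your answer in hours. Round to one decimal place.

40.8 hours

Audio total: 640 + 128 = 768 kbps = 0.768 Mbps.
Total bitrate: 108.11 + 0.768 = 108.878 Mbps.
Capacity: 2000 GB = 16,000,000 Mb.
Recording time: 16,000,000 / 108.878 = 146,953 s ≈ 40.8 hours.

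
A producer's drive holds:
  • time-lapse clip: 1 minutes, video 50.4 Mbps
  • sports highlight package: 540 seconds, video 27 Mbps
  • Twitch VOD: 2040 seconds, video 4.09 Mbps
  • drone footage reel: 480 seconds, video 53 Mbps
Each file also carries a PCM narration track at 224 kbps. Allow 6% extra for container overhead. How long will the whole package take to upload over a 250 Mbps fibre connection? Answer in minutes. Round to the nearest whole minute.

Audio: 224 kbps = 0.224 Mbps.
time-lapse clip: 50.624 Mbps × 60 s × 1.06 = 3219.7 Mb
sports highlight package: 27.224 Mbps × 540 s × 1.06 = 15583.0 Mb
Twitch VOD: 4.314 Mbps × 2040 s × 1.06 = 9328.6 Mb
drone footage reel: 53.224 Mbps × 480 s × 1.06 = 27080.4 Mb
Total: 55211.7 Mb = 6901.5 MB.
At 250 Mbps: 55211.7 / 250 = 221 s ≈ 3.68 minutes.

4 minutes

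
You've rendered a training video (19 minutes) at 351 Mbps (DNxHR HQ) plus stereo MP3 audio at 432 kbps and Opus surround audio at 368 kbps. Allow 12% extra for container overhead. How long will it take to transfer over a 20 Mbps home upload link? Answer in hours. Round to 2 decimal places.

6.24 hours

19 min = 1140 s
Audio total: 432 + 368 = 800 kbps = 0.800 Mbps.
Total bitrate: 351.800 Mbps.
File: 351.800 Mbps × 1140 s = 401052.0 Mb.
With 12% container overhead: ×1.12. → 449178.2 Mb.
At 20 Mbps: 449178.2 / 20 = 22458.9 s ≈ 6.24 hours.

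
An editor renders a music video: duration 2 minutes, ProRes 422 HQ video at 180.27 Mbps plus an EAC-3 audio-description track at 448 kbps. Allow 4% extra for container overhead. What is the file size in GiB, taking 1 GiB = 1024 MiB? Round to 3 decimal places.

2 min = 120 s
Audio: 448 kbps = 0.448 Mbps.
Total bitrate: 180.27 + 0.448 = 180.718 Mbps.
Stream data: 180.718 Mbps × 120 s = 21686.2 Mb.
With 4% container overhead: ×1.04.
22,554 Mb = 2,819,200,800 bytes ÷ 1,073,741,824 = 2.626 GiB.

2.626 GiB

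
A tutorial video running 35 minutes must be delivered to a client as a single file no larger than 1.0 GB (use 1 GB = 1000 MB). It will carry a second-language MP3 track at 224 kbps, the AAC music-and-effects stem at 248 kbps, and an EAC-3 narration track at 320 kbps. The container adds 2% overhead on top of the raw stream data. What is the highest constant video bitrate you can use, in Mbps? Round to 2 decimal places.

2.94 Mbps

Budget: 1.0 GB = 8000.0 Mb.
Stream payload after overhead: 8000.0 / 1.02 = 7843.1 Mb.
35 min = 2100 s
Total bitrate budget: 7843.1 Mb / 2100 s = 3.735 Mbps.
Audio total: 224 + 248 + 320 = 792 kbps = 0.792 Mbps.
Video: 3.735 − 0.792 = 2.943 Mbps.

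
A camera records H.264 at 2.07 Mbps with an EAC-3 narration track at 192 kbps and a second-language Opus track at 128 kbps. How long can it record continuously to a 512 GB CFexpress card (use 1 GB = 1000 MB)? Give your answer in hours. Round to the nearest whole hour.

Audio total: 192 + 128 = 320 kbps = 0.320 Mbps.
Total bitrate: 2.07 + 0.320 = 2.390 Mbps.
Capacity: 512 GB = 4,096,000 Mb.
Recording time: 4,096,000 / 2.390 = 1,713,808 s ≈ 476 hours.

476 hours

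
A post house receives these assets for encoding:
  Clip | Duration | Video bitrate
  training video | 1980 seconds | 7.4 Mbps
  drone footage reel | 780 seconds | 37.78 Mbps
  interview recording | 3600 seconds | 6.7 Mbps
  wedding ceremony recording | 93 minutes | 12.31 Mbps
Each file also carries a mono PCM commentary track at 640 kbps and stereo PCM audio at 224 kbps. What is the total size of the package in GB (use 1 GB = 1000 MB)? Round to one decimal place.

Audio total: 640 + 224 = 864 kbps = 0.864 Mbps.
training video: 8.264 Mbps × 1980 s = 16362.7 Mb
drone footage reel: 38.644 Mbps × 780 s = 30142.3 Mb
interview recording: 7.564 Mbps × 3600 s = 27230.4 Mb
wedding ceremony recording: 13.174 Mbps × 5580 s = 73510.9 Mb
Total: 147246.4 Mb = 18405.8 MB.
= 18.41 GB.

18.4 GB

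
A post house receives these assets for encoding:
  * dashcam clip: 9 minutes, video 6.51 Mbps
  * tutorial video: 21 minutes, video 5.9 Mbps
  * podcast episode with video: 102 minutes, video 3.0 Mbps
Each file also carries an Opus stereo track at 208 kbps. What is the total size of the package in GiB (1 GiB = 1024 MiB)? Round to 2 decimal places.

3.60 GiB

Audio: 208 kbps = 0.208 Mbps.
dashcam clip: 6.718 Mbps × 540 s = 3627.7 Mb
tutorial video: 6.108 Mbps × 1260 s = 7696.1 Mb
podcast episode with video: 3.208 Mbps × 6120 s = 19633.0 Mb
Total: 30956.8 Mb = 3869.6 MB.
= 3.604 GiB.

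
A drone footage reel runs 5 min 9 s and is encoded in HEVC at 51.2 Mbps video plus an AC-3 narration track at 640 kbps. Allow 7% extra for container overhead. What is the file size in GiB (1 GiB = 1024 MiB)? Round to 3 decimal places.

1.995 GiB

5 min 9 s = 309 s
Audio: 640 kbps = 0.640 Mbps.
Total bitrate: 51.2 + 0.640 = 51.840 Mbps.
Stream data: 51.840 Mbps × 309 s = 16018.6 Mb.
With 7% container overhead: ×1.07.
17,140 Mb = 2,142,482,400 bytes ÷ 1,073,741,824 = 1.995 GiB.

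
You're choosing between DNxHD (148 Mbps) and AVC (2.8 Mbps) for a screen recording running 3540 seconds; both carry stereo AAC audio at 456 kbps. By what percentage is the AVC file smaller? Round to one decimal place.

97.8%

Audio: 456 kbps = 0.456 Mbps.
DNxHD: 148.456 Mbps × 3540 s = 525534.2 Mb = 65.692 GB.
AVC: 3.256 Mbps × 3540 s = 11526.2 Mb = 1.441 GB.
Reduction: (1 − 1.441/65.692) × 100 = 97.81%.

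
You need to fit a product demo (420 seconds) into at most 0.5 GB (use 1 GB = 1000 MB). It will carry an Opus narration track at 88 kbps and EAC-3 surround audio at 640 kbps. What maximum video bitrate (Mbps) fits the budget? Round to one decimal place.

8.8 Mbps

Budget: 0.5 GB = 4000.0 Mb.
Total bitrate budget: 4000.0 Mb / 420 s = 9.524 Mbps.
Audio total: 88 + 640 = 728 kbps = 0.728 Mbps.
Video: 9.524 − 0.728 = 8.796 Mbps.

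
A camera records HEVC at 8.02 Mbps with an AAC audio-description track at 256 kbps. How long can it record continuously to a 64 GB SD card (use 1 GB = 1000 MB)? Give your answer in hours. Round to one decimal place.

17.2 hours

Audio: 256 kbps = 0.256 Mbps.
Total bitrate: 8.02 + 0.256 = 8.276 Mbps.
Capacity: 64 GB = 512,000 Mb.
Recording time: 512,000 / 8.276 = 61,866 s ≈ 17.2 hours.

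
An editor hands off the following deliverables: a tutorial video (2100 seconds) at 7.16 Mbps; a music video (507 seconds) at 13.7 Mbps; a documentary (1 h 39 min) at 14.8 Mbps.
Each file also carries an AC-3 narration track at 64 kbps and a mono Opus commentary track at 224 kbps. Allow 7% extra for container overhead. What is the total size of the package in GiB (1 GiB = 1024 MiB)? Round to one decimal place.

14.0 GiB

Audio total: 64 + 224 = 288 kbps = 0.288 Mbps.
tutorial video: 7.448 Mbps × 2100 s × 1.07 = 16735.7 Mb
music video: 13.988 Mbps × 507 s × 1.07 = 7588.4 Mb
documentary: 15.088 Mbps × 5940 s × 1.07 = 95896.3 Mb
Total: 120220.3 Mb = 15027.5 MB.
= 14.00 GiB.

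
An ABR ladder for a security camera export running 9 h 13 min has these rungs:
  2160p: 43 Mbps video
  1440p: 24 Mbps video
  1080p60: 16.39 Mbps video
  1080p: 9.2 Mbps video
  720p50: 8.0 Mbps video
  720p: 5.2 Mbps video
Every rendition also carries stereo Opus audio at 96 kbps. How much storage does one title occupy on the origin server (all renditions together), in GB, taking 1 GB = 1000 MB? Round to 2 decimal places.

441.15 GB

9 h 13 min = 553 min = 33180 s
Audio: 96 kbps = 0.096 Mbps.
Sum of rendition bitrates: (43+0.096) + (24+0.096) + (16.39+0.096) + (9.2+0.096) + (8.0+0.096) + (5.2+0.096) = 106.366 Mbps.
× 33180 s = 3,529,224 Mb = 441,153 MB = 441.2 GB.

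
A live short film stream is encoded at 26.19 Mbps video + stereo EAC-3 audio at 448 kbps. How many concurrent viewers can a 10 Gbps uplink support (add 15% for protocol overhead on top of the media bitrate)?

Audio: 448 kbps = 0.448 Mbps.
Per-viewer media rate: 26.638 Mbps.
On the wire with 15% overhead: 30.634 Mbps.
10 Gbps = 10,000 Mbps; 10,000 / 30.634 = 326.44 → 326 viewers.

326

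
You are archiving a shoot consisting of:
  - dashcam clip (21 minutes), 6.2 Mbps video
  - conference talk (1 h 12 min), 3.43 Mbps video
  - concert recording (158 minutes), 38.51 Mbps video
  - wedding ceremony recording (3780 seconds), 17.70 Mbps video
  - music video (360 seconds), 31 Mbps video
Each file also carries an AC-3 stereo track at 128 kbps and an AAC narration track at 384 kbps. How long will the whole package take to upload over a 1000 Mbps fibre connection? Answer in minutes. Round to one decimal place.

Audio total: 128 + 384 = 512 kbps = 0.512 Mbps.
dashcam clip: 6.712 Mbps × 1260 s = 8457.1 Mb
conference talk: 3.942 Mbps × 4320 s = 17029.4 Mb
concert recording: 39.022 Mbps × 9480 s = 369928.6 Mb
wedding ceremony recording: 18.212 Mbps × 3780 s = 68841.4 Mb
music video: 31.512 Mbps × 360 s = 11344.3 Mb
Total: 475600.8 Mb = 59450.1 MB.
At 1000 Mbps: 475600.8 / 1000 = 476 s ≈ 7.93 minutes.

7.9 minutes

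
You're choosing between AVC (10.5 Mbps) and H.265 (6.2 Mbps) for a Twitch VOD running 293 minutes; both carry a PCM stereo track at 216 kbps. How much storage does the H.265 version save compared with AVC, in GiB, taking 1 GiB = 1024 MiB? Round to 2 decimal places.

8.80 GiB

293 min = 17580 s
Audio: 216 kbps = 0.216 Mbps.
AVC: 10.716 Mbps × 17580 s = 188387.3 Mb = 21.931 GiB.
H.265: 6.416 Mbps × 17580 s = 112793.3 Mb = 13.131 GiB.
Saving: 21.931 − 13.131 = 8.800 GiB.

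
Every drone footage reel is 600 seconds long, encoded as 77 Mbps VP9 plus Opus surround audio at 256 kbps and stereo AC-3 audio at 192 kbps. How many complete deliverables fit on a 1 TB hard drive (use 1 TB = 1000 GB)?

Audio total: 256 + 192 = 448 kbps = 0.448 Mbps.
Total bitrate: 77.448 Mbps.
Per item: 77.448 Mbps × 600 s = 46,469 Mb = 5,809 MB.
Capacity: 1 TB = 8,000,000 Mb; 172.16 items → 172 complete.

172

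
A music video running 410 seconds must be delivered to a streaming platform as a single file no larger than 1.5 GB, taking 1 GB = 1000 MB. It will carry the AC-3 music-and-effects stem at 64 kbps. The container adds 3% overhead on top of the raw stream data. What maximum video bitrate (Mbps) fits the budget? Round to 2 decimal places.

Budget: 1.5 GB = 12000.0 Mb.
Stream payload after overhead: 12000.0 / 1.03 = 11650.5 Mb.
Total bitrate budget: 11650.5 Mb / 410 s = 28.416 Mbps.
Audio: 64 kbps = 0.064 Mbps.
Video: 28.416 − 0.064 = 28.352 Mbps.

28.35 Mbps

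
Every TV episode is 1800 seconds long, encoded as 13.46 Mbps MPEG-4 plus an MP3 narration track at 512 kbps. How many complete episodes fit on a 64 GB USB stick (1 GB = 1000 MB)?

20

Audio: 512 kbps = 0.512 Mbps.
Total bitrate: 13.972 Mbps.
Per item: 13.972 Mbps × 1800 s = 25,150 Mb = 3,144 MB.
Capacity: 64 GB = 512,000 Mb; 20.36 items → 20 complete.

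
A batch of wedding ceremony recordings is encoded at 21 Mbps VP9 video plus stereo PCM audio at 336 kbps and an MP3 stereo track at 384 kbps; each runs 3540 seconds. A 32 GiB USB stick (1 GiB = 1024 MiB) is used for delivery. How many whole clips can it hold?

Audio total: 336 + 384 = 720 kbps = 0.720 Mbps.
Total bitrate: 21.720 Mbps.
Per item: 21.720 Mbps × 3540 s = 76,889 Mb = 9,611 MB.
Capacity: 32 GiB = 274,878 Mb; 3.58 items → 3 complete.

3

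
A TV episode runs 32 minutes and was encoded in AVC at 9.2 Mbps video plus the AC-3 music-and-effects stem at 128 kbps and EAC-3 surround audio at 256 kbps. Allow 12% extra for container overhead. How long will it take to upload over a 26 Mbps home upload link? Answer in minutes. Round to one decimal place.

32 min = 1920 s
Audio total: 128 + 256 = 384 kbps = 0.384 Mbps.
Total bitrate: 9.584 Mbps.
File: 9.584 Mbps × 1920 s = 18401.3 Mb.
With 12% container overhead: ×1.12. → 20609.4 Mb.
At 26 Mbps: 20609.4 / 26 = 792.7 s ≈ 13.2 minutes.

13.2 minutes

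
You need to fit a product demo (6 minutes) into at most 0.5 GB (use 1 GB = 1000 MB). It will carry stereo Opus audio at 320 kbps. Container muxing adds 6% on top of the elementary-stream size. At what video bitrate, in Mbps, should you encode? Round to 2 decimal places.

Budget: 0.5 GB = 4000.0 Mb.
Stream payload after overhead: 4000.0 / 1.06 = 3773.6 Mb.
6 min = 360 s
Total bitrate budget: 3773.6 Mb / 360 s = 10.482 Mbps.
Audio: 320 kbps = 0.320 Mbps.
Video: 10.482 − 0.320 = 10.162 Mbps.

10.16 Mbps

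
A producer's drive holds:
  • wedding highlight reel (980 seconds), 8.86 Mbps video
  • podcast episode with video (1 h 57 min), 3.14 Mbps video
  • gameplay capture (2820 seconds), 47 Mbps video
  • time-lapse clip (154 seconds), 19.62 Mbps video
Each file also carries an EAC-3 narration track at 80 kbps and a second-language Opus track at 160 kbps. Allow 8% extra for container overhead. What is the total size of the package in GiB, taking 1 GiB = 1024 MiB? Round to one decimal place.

21.2 GiB

Audio total: 80 + 160 = 240 kbps = 0.240 Mbps.
wedding highlight reel: 9.100 Mbps × 980 s × 1.08 = 9631.4 Mb
podcast episode with video: 3.380 Mbps × 7020 s × 1.08 = 25625.8 Mb
gameplay capture: 47.240 Mbps × 2820 s × 1.08 = 143874.1 Mb
time-lapse clip: 19.860 Mbps × 154 s × 1.08 = 3303.1 Mb
Total: 182434.5 Mb = 22804.3 MB.
= 21.24 GiB.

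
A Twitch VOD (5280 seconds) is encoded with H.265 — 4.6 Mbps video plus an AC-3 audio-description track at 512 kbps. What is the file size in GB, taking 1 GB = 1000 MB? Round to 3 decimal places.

3.374 GB

Audio: 512 kbps = 0.512 Mbps.
Total bitrate: 4.6 + 0.512 = 5.112 Mbps.
Stream data: 5.112 Mbps × 5280 s = 26991.4 Mb.
26,991 Mb ÷ 8 = 3,374 MB → 3.374 GB.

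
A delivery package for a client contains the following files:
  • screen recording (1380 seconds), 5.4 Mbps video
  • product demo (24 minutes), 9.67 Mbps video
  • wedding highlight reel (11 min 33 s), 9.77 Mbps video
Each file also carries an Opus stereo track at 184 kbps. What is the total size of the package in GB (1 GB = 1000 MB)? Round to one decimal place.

3.6 GB

Audio: 184 kbps = 0.184 Mbps.
screen recording: 5.584 Mbps × 1380 s = 7705.9 Mb
product demo: 9.854 Mbps × 1440 s = 14189.8 Mb
wedding highlight reel: 9.954 Mbps × 693 s = 6898.1 Mb
Total: 28793.8 Mb = 3599.2 MB.
= 3.599 GB.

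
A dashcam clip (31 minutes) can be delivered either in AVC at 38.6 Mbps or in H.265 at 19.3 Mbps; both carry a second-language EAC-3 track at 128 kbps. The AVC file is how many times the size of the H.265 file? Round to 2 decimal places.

31 min = 1860 s
Audio: 128 kbps = 0.128 Mbps.
AVC: 38.728 Mbps × 1860 s = 72034.1 Mb = 8.386 GiB.
H.265: 19.428 Mbps × 1860 s = 36136.1 Mb = 4.207 GiB.
Ratio: 8.386 / 4.207 = 1.993.

1.99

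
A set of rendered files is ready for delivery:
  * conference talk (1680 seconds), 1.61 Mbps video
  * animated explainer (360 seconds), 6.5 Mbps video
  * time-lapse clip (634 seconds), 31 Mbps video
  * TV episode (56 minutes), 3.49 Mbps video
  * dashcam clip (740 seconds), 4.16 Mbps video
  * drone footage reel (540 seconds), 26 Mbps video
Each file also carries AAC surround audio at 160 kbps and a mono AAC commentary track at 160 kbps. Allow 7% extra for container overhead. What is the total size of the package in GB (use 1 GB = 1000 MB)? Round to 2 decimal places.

Audio total: 160 + 160 = 320 kbps = 0.320 Mbps.
conference talk: 1.930 Mbps × 1680 s × 1.07 = 3469.4 Mb
animated explainer: 6.820 Mbps × 360 s × 1.07 = 2627.1 Mb
time-lapse clip: 31.320 Mbps × 634 s × 1.07 = 21246.9 Mb
TV episode: 3.810 Mbps × 3360 s × 1.07 = 13697.7 Mb
dashcam clip: 4.480 Mbps × 740 s × 1.07 = 3547.3 Mb
drone footage reel: 26.320 Mbps × 540 s × 1.07 = 15207.7 Mb
Total: 59796.0 Mb = 7474.5 MB.
= 7.474 GB.

7.47 GB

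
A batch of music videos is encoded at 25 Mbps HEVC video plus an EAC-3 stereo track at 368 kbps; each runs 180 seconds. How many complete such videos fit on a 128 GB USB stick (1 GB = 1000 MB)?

Audio: 368 kbps = 0.368 Mbps.
Total bitrate: 25.368 Mbps.
Per item: 25.368 Mbps × 180 s = 4,566 Mb = 570.8 MB.
Capacity: 128 GB = 1,024,000 Mb; 224.25 items → 224 complete.

224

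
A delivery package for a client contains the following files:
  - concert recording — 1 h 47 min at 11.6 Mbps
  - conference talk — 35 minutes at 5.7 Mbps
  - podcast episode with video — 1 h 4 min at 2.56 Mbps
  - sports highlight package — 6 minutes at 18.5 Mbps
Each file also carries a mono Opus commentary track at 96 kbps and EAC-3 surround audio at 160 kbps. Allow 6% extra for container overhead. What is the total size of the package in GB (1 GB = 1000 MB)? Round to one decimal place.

14.1 GB

Audio total: 96 + 160 = 256 kbps = 0.256 Mbps.
concert recording: 11.856 Mbps × 6420 s × 1.06 = 80682.5 Mb
conference talk: 5.956 Mbps × 2100 s × 1.06 = 13258.1 Mb
podcast episode with video: 2.816 Mbps × 3840 s × 1.06 = 11462.2 Mb
sports highlight package: 18.756 Mbps × 360 s × 1.06 = 7157.3 Mb
Total: 112560.0 Mb = 14070.0 MB.
= 14.07 GB.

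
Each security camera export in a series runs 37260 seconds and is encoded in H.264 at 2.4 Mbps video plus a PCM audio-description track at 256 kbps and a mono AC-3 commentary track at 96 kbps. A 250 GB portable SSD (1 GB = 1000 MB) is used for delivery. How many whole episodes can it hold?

Audio total: 256 + 96 = 352 kbps = 0.352 Mbps.
Total bitrate: 2.752 Mbps.
Per item: 2.752 Mbps × 37260 s = 102,540 Mb = 12,817 MB.
Capacity: 250 GB = 2,000,000 Mb; 19.50 items → 19 complete.

19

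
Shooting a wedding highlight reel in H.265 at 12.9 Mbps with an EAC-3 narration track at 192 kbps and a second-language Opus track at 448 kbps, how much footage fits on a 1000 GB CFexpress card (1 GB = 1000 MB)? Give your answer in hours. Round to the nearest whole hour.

164 hours

Audio total: 192 + 448 = 640 kbps = 0.640 Mbps.
Total bitrate: 12.9 + 0.640 = 13.540 Mbps.
Capacity: 1000 GB = 8,000,000 Mb.
Recording time: 8,000,000 / 13.540 = 590,842 s ≈ 164 hours.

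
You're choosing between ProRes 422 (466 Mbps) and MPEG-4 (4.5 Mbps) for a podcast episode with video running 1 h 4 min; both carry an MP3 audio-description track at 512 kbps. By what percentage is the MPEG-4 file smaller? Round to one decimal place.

1 h 4 min = 64 min = 3840 s
Audio: 512 kbps = 0.512 Mbps.
ProRes 422: 466.512 Mbps × 3840 s = 1791406.1 Mb = 223.926 GB.
MPEG-4: 5.012 Mbps × 3840 s = 19246.1 Mb = 2.406 GB.
Reduction: (1 − 2.406/223.926) × 100 = 98.93%.

98.9%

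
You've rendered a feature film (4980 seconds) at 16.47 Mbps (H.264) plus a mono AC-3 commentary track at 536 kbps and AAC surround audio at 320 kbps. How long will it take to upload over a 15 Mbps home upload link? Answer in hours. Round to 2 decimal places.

Audio total: 536 + 320 = 856 kbps = 0.856 Mbps.
Total bitrate: 17.326 Mbps.
File: 17.326 Mbps × 4980 s = 86283.5 Mb.
At 15 Mbps: 86283.5 / 15 = 5752.2 s ≈ 1.6 hours.

1.60 hours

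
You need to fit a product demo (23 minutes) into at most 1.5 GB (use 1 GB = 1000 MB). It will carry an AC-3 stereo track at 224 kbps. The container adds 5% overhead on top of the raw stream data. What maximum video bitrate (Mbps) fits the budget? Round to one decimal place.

Budget: 1.5 GB = 12000.0 Mb.
Stream payload after overhead: 12000.0 / 1.05 = 11428.6 Mb.
23 min = 1380 s
Total bitrate budget: 11428.6 Mb / 1380 s = 8.282 Mbps.
Audio: 224 kbps = 0.224 Mbps.
Video: 8.282 − 0.224 = 8.058 Mbps.

8.1 Mbps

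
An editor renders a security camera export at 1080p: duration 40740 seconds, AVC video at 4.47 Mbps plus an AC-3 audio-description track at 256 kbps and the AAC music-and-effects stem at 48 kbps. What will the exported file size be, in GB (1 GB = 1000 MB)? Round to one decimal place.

24.3 GB

Audio total: 256 + 48 = 304 kbps = 0.304 Mbps.
Total bitrate: 4.47 + 0.304 = 4.774 Mbps.
Stream data: 4.774 Mbps × 40740 s = 194492.8 Mb.
194,493 Mb ÷ 8 = 24,312 MB → 24.31 GB.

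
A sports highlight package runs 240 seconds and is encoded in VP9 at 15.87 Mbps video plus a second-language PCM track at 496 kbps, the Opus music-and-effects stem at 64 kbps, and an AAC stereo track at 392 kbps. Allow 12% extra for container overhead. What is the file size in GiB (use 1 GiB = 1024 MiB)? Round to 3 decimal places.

Audio total: 496 + 64 + 392 = 952 kbps = 0.952 Mbps.
Total bitrate: 15.87 + 0.952 = 16.822 Mbps.
Stream data: 16.822 Mbps × 240 s = 4037.3 Mb.
With 12% container overhead: ×1.12.
4,522 Mb = 565,219,200 bytes ÷ 1,073,741,824 = 0.5264 GiB.

0.526 GiB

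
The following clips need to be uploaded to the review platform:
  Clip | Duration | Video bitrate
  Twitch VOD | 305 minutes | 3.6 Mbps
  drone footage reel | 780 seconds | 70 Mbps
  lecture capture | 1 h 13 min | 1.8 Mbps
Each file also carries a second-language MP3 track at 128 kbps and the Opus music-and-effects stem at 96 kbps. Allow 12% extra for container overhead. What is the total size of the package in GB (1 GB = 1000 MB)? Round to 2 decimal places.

18.71 GB

Audio total: 128 + 96 = 224 kbps = 0.224 Mbps.
Twitch VOD: 3.824 Mbps × 18300 s × 1.12 = 78376.7 Mb
drone footage reel: 70.224 Mbps × 780 s × 1.12 = 61347.7 Mb
lecture capture: 2.024 Mbps × 4380 s × 1.12 = 9928.9 Mb
Total: 149653.3 Mb = 18706.7 MB.
= 18.71 GB.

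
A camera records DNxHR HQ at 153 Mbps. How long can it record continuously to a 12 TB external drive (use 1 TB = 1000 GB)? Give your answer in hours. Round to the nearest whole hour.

174 hours

Capacity: 12 TB = 96,000,000 Mb.
Recording time: 96,000,000 / 153.000 = 627,451 s ≈ 174 hours.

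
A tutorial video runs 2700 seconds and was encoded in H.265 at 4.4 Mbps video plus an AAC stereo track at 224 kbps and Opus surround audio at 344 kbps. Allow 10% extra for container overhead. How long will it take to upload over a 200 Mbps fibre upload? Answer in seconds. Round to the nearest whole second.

Audio total: 224 + 344 = 568 kbps = 0.568 Mbps.
Total bitrate: 4.968 Mbps.
File: 4.968 Mbps × 2700 s = 13413.6 Mb.
With 10% container overhead: ×1.10. → 14755.0 Mb.
At 200 Mbps: 14755.0 / 200 = 73.8 s ≈ 73.8 seconds.

74 seconds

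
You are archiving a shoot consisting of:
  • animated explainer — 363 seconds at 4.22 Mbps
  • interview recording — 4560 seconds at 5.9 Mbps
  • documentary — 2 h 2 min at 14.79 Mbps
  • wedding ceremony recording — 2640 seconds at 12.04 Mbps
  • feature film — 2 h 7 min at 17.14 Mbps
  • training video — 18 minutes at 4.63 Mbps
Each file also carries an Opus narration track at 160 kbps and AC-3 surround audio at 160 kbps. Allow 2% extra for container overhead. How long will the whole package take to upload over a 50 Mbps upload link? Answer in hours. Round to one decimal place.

1.8 hours

Audio total: 160 + 160 = 320 kbps = 0.320 Mbps.
animated explainer: 4.540 Mbps × 363 s × 1.02 = 1681.0 Mb
interview recording: 6.220 Mbps × 4560 s × 1.02 = 28930.5 Mb
documentary: 15.110 Mbps × 7320 s × 1.02 = 112817.3 Mb
wedding ceremony recording: 12.360 Mbps × 2640 s × 1.02 = 33283.0 Mb
feature film: 17.460 Mbps × 7620 s × 1.02 = 135706.1 Mb
training video: 4.950 Mbps × 1080 s × 1.02 = 5452.9 Mb
Total: 317870.8 Mb = 39733.8 MB.
At 50 Mbps: 317870.8 / 50 = 6357 s ≈ 1.77 hours.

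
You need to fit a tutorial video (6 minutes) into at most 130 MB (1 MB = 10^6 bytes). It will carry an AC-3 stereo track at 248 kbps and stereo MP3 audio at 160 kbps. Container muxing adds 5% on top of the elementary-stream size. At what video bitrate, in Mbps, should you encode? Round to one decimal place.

2.3 Mbps

Budget: 130 MB = 1040.0 Mb.
Stream payload after overhead: 1040.0 / 1.05 = 990.5 Mb.
6 min = 360 s
Total bitrate budget: 990.5 Mb / 360 s = 2.751 Mbps.
Audio total: 248 + 160 = 408 kbps = 0.408 Mbps.
Video: 2.751 − 0.408 = 2.343 Mbps.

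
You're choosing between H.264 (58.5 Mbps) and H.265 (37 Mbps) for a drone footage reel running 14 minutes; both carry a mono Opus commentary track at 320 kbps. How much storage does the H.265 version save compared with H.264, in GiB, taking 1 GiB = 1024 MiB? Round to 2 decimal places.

14 min = 840 s
Audio: 320 kbps = 0.320 Mbps.
H.264: 58.820 Mbps × 840 s = 49408.8 Mb = 5.752 GiB.
H.265: 37.320 Mbps × 840 s = 31348.8 Mb = 3.649 GiB.
Saving: 5.752 − 3.649 = 2.102 GiB.

2.10 GiB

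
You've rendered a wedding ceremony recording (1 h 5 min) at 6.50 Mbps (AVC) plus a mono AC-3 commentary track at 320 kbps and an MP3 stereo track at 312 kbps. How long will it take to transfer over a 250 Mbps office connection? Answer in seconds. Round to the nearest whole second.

1 h 5 min = 65 min = 3900 s
Audio total: 320 + 312 = 632 kbps = 0.632 Mbps.
Total bitrate: 7.132 Mbps.
File: 7.132 Mbps × 3900 s = 27814.8 Mb.
At 250 Mbps: 27814.8 / 250 = 111.3 s ≈ 111 seconds.

111 seconds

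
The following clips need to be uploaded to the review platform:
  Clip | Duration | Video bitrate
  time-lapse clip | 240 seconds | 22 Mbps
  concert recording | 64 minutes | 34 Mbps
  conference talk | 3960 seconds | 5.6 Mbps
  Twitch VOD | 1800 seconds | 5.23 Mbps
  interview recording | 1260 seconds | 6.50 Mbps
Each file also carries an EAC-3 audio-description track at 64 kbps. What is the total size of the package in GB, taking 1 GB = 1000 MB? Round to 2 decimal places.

Audio: 64 kbps = 0.064 Mbps.
time-lapse clip: 22.064 Mbps × 240 s = 5295.4 Mb
concert recording: 34.064 Mbps × 3840 s = 130805.8 Mb
conference talk: 5.664 Mbps × 3960 s = 22429.4 Mb
Twitch VOD: 5.294 Mbps × 1800 s = 9529.2 Mb
interview recording: 6.564 Mbps × 1260 s = 8270.6 Mb
Total: 176330.4 Mb = 22041.3 MB.
= 22.04 GB.

22.04 GB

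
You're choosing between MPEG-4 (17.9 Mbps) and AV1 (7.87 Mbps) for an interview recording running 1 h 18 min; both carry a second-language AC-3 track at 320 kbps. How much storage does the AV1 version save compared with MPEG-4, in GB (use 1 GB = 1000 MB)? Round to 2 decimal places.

1 h 18 min = 78 min = 4680 s
Audio: 320 kbps = 0.320 Mbps.
MPEG-4: 18.220 Mbps × 4680 s = 85269.6 Mb = 10.659 GB.
AV1: 8.190 Mbps × 4680 s = 38329.2 Mb = 4.791 GB.
Saving: 10.659 − 4.791 = 5.868 GB.

5.87 GB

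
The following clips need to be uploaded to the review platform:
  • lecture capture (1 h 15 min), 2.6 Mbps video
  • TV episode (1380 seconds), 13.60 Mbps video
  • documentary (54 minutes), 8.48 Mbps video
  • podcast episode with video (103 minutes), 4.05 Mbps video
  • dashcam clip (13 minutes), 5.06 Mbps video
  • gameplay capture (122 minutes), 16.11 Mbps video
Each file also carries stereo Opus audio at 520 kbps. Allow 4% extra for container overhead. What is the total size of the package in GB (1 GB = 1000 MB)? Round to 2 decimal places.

28.21 GB

Audio: 520 kbps = 0.520 Mbps.
lecture capture: 3.120 Mbps × 4500 s × 1.04 = 14601.6 Mb
TV episode: 14.120 Mbps × 1380 s × 1.04 = 20265.0 Mb
documentary: 9.000 Mbps × 3240 s × 1.04 = 30326.4 Mb
podcast episode with video: 4.570 Mbps × 6180 s × 1.04 = 29372.3 Mb
dashcam clip: 5.580 Mbps × 780 s × 1.04 = 4526.5 Mb
gameplay capture: 16.630 Mbps × 7320 s × 1.04 = 126600.9 Mb
Total: 225692.7 Mb = 28211.6 MB.
= 28.21 GB.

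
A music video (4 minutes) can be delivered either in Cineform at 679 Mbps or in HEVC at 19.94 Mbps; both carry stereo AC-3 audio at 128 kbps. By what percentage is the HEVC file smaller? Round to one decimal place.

4 min = 240 s
Audio: 128 kbps = 0.128 Mbps.
Cineform: 679.128 Mbps × 240 s = 162990.7 Mb = 20.374 GB.
HEVC: 20.068 Mbps × 240 s = 4816.3 Mb = 0.602 GB.
Reduction: (1 − 0.602/20.374) × 100 = 97.05%.

97.0%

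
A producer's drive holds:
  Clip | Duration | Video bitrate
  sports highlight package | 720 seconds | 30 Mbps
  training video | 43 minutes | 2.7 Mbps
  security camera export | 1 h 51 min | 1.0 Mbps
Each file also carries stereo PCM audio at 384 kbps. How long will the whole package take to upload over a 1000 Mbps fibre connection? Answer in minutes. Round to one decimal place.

0.7 minutes

Audio: 384 kbps = 0.384 Mbps.
sports highlight package: 30.384 Mbps × 720 s = 21876.5 Mb
training video: 3.084 Mbps × 2580 s = 7956.7 Mb
security camera export: 1.384 Mbps × 6660 s = 9217.4 Mb
Total: 39050.6 Mb = 4881.3 MB.
At 1000 Mbps: 39050.6 / 1000 = 39 s ≈ 0.651 minutes.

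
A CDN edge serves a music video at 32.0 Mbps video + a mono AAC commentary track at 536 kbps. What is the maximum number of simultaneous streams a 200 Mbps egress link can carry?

6

Audio: 536 kbps = 0.536 Mbps.
Per-viewer media rate: 32.536 Mbps.
200 Mbps = 200.0 Mbps; 200.0 / 32.536 = 6.15 → 6 viewers.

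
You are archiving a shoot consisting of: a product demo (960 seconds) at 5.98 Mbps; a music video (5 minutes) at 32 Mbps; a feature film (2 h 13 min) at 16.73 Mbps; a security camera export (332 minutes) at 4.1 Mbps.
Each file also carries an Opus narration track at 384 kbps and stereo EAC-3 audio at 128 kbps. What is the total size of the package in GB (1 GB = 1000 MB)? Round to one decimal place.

30.7 GB

Audio total: 384 + 128 = 512 kbps = 0.512 Mbps.
product demo: 6.492 Mbps × 960 s = 6232.3 Mb
music video: 32.512 Mbps × 300 s = 9753.6 Mb
feature film: 17.242 Mbps × 7980 s = 137591.2 Mb
security camera export: 4.612 Mbps × 19920 s = 91871.0 Mb
Total: 245448.1 Mb = 30681.0 MB.
= 30.68 GB.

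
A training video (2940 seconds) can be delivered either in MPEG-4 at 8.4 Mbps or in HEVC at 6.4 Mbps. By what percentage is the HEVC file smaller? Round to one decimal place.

23.8%

MPEG-4: 8.400 Mbps × 2940 s = 24696.0 Mb = 3.087 GB.
HEVC: 6.400 Mbps × 2940 s = 18816.0 Mb = 2.352 GB.
Reduction: (1 − 2.352/3.087) × 100 = 23.81%.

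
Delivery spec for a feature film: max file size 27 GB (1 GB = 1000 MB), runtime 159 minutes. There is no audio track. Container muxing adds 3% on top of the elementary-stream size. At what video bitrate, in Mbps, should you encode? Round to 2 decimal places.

21.98 Mbps

Budget: 27 GB = 216000.0 Mb.
Stream payload after overhead: 216000.0 / 1.03 = 209708.7 Mb.
159 min = 9540 s
Total bitrate budget: 209708.7 Mb / 9540 s = 21.982 Mbps.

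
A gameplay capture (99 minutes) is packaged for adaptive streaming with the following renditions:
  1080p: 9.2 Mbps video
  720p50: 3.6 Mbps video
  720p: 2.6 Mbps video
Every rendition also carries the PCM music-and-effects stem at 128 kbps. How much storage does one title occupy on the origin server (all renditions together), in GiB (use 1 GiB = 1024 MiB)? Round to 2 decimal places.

99 min = 5940 s
Audio: 128 kbps = 0.128 Mbps.
Sum of rendition bitrates: (9.2+0.128) + (3.6+0.128) + (2.6+0.128) = 15.784 Mbps.
× 5940 s = 93,757 Mb = 11,720 MB = 10.91 GiB.

10.91 GiB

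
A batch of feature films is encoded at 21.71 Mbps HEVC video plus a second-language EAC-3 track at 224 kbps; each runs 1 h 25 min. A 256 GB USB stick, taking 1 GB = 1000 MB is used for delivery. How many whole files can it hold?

18

1 h 25 min = 85 min = 5100 s
Audio: 224 kbps = 0.224 Mbps.
Total bitrate: 21.934 Mbps.
Per item: 21.934 Mbps × 5100 s = 111,863 Mb = 13,983 MB.
Capacity: 256 GB = 2,048,000 Mb; 18.31 items → 18 complete.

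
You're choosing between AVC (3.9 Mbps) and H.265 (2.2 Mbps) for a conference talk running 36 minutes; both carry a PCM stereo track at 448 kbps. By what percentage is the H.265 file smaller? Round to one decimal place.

39.1%

36 min = 2160 s
Audio: 448 kbps = 0.448 Mbps.
AVC: 4.348 Mbps × 2160 s = 9391.7 Mb = 1.093 GiB.
H.265: 2.648 Mbps × 2160 s = 5719.7 Mb = 0.666 GiB.
Reduction: (1 − 0.666/1.093) × 100 = 39.10%.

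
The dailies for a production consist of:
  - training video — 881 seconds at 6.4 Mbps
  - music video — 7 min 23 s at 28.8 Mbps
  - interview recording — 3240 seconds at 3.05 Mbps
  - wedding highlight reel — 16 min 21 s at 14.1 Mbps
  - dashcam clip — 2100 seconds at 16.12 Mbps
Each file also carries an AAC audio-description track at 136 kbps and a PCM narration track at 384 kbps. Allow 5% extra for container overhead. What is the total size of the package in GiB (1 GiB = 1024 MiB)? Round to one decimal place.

Audio total: 136 + 384 = 520 kbps = 0.520 Mbps.
training video: 6.920 Mbps × 881 s × 1.05 = 6401.3 Mb
music video: 29.320 Mbps × 443 s × 1.05 = 13638.2 Mb
interview recording: 3.570 Mbps × 3240 s × 1.05 = 12145.1 Mb
wedding highlight reel: 14.620 Mbps × 981 s × 1.05 = 15059.3 Mb
dashcam clip: 16.640 Mbps × 2100 s × 1.05 = 36691.2 Mb
Total: 83935.2 Mb = 10491.9 MB.
= 9.771 GiB.

9.8 GiB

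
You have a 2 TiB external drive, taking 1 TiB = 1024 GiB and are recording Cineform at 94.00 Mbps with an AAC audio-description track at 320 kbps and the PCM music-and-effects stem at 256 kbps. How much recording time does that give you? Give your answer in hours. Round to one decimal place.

51.7 hours

Audio total: 320 + 256 = 576 kbps = 0.576 Mbps.
Total bitrate: 94.00 + 0.576 = 94.576 Mbps.
Capacity: 2 TiB = 17,592,186 Mb.
Recording time: 17,592,186 / 94.576 = 186,011 s ≈ 51.7 hours.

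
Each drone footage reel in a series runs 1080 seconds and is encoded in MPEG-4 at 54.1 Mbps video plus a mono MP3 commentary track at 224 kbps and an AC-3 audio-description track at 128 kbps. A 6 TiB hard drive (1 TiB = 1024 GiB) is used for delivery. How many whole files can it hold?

897

Audio total: 224 + 128 = 352 kbps = 0.352 Mbps.
Total bitrate: 54.452 Mbps.
Per item: 54.452 Mbps × 1080 s = 58,808 Mb = 7,351 MB.
Capacity: 6 TiB = 52,776,558 Mb; 897.44 items → 897 complete.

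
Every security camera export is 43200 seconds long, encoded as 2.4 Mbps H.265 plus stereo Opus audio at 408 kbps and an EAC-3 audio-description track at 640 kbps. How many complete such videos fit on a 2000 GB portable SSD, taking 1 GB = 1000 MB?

107

Audio total: 408 + 640 = 1048 kbps = 1.048 Mbps.
Total bitrate: 3.448 Mbps.
Per item: 3.448 Mbps × 43200 s = 148,954 Mb = 18,619 MB.
Capacity: 2000 GB = 16,000,000 Mb; 107.42 items → 107 complete.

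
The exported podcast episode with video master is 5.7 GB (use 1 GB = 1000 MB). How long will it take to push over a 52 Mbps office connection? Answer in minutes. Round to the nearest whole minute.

15 minutes

File: 5.7 GB = 45600.0 Mb.
At 52 Mbps: 45600.0 / 52 = 876.9 s ≈ 14.6 minutes.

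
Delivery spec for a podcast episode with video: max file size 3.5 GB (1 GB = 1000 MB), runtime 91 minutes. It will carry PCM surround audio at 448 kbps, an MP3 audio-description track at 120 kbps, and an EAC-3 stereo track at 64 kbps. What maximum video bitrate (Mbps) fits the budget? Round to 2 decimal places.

4.50 Mbps

Budget: 3.5 GB = 28000.0 Mb.
91 min = 5460 s
Total bitrate budget: 28000.0 Mb / 5460 s = 5.128 Mbps.
Audio total: 448 + 120 + 64 = 632 kbps = 0.632 Mbps.
Video: 5.128 − 0.632 = 4.496 Mbps.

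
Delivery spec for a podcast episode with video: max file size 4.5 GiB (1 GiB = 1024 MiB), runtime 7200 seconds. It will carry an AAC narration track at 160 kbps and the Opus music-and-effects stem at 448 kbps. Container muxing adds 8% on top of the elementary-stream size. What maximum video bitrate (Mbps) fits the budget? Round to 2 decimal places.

4.36 Mbps

Budget: 4.5 GiB = 38654.7 Mb.
Stream payload after overhead: 38654.7 / 1.08 = 35791.4 Mb.
Total bitrate budget: 35791.4 Mb / 7200 s = 4.971 Mbps.
Audio total: 160 + 448 = 608 kbps = 0.608 Mbps.
Video: 4.971 − 0.608 = 4.363 Mbps.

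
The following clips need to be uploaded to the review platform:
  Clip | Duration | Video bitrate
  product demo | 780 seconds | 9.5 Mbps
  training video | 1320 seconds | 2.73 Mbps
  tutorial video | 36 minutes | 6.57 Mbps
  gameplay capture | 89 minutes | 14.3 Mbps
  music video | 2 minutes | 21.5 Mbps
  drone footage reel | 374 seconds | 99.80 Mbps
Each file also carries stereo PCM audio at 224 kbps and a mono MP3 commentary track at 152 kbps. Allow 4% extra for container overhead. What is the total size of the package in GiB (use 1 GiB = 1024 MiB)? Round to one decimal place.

Audio total: 224 + 152 = 376 kbps = 0.376 Mbps.
product demo: 9.876 Mbps × 780 s × 1.04 = 8011.4 Mb
training video: 3.106 Mbps × 1320 s × 1.04 = 4263.9 Mb
tutorial video: 6.946 Mbps × 2160 s × 1.04 = 15603.5 Mb
gameplay capture: 14.676 Mbps × 5340 s × 1.04 = 81504.6 Mb
music video: 21.876 Mbps × 120 s × 1.04 = 2730.1 Mb
drone footage reel: 100.176 Mbps × 374 s × 1.04 = 38964.5 Mb
Total: 151078.0 Mb = 18884.8 MB.
= 17.59 GiB.

17.6 GiB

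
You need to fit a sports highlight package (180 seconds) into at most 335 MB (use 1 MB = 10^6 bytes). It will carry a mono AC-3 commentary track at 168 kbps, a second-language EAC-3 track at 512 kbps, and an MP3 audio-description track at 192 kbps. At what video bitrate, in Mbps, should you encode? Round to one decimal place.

Budget: 335 MB = 2680.0 Mb.
Total bitrate budget: 2680.0 Mb / 180 s = 14.889 Mbps.
Audio total: 168 + 512 + 192 = 872 kbps = 0.872 Mbps.
Video: 14.889 − 0.872 = 14.017 Mbps.

14.0 Mbps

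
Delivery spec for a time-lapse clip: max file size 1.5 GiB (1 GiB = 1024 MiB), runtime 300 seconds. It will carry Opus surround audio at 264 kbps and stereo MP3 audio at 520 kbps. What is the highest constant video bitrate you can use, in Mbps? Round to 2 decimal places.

Budget: 1.5 GiB = 12884.9 Mb.
Total bitrate budget: 12884.9 Mb / 300 s = 42.950 Mbps.
Audio total: 264 + 520 = 784 kbps = 0.784 Mbps.
Video: 42.950 − 0.784 = 42.166 Mbps.

42.17 Mbps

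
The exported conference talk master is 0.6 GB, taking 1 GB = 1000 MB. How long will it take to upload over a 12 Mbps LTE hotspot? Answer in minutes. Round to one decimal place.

6.7 minutes

File: 0.6 GB = 4800.0 Mb.
At 12 Mbps: 4800.0 / 12 = 400.0 s ≈ 6.67 minutes.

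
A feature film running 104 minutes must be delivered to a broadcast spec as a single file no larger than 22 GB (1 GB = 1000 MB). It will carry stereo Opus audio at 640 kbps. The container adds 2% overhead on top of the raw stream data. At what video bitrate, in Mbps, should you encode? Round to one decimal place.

27.0 Mbps

Budget: 22 GB = 176000.0 Mb.
Stream payload after overhead: 176000.0 / 1.02 = 172549.0 Mb.
104 min = 6240 s
Total bitrate budget: 172549.0 Mb / 6240 s = 27.652 Mbps.
Audio: 640 kbps = 0.640 Mbps.
Video: 27.652 − 0.640 = 27.012 Mbps.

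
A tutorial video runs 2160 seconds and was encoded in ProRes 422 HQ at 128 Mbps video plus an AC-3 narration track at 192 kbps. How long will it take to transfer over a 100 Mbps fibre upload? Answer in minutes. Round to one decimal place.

Audio: 192 kbps = 0.192 Mbps.
Total bitrate: 128.192 Mbps.
File: 128.192 Mbps × 2160 s = 276894.7 Mb.
At 100 Mbps: 276894.7 / 100 = 2768.9 s ≈ 46.1 minutes.

46.1 minutes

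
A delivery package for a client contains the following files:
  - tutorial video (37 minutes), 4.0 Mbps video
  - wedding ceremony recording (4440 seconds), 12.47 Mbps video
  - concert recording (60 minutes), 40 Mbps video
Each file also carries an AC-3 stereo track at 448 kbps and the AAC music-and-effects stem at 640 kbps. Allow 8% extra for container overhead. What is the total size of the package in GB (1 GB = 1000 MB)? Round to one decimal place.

Audio total: 448 + 640 = 1088 kbps = 1.088 Mbps.
tutorial video: 5.088 Mbps × 2220 s × 1.08 = 12199.0 Mb
wedding ceremony recording: 13.558 Mbps × 4440 s × 1.08 = 65013.3 Mb
concert recording: 41.088 Mbps × 3600 s × 1.08 = 159750.1 Mb
Total: 236962.5 Mb = 29620.3 MB.
= 29.62 GB.

29.6 GB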